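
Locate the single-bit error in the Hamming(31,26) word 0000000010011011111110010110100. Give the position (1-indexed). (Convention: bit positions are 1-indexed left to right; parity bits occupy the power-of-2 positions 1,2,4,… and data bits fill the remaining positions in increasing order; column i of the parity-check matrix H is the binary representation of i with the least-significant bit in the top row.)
Syndrome s = H · r^T (mod 2), r = 0000000010011011111110010110100:
  s[0] = (1010101010101010101010101010101)·(0000000010011011111110010110100) mod 2 = 0+0+0+0+0+0+0+0+1+0+0+0+1+0+1+0+1+0+1+0+1+0+0+0+0+0+1+0+1+0+0 mod 2 = 0
  s[1] = (0110011001100110011001100110011)·(0000000010011011111110010110100) mod 2 = 0+0+0+0+0+0+0+0+0+0+0+0+0+0+1+0+0+1+1+0+0+0+0+0+0+1+1+0+0+0+0 mod 2 = 1
  s[2] = (0001111000011110000111100001111)·(0000000010011011111110010110100) mod 2 = 0+0+0+0+0+0+0+0+0+0+0+1+1+0+1+0+0+0+0+1+1+0+0+0+0+0+0+0+1+0+0 mod 2 = 0
  s[3] = (0000000111111110000000011111111)·(0000000010011011111110010110100) mod 2 = 0+0+0+0+0+0+0+0+1+0+0+1+1+0+1+0+0+0+0+0+0+0+0+1+0+1+1+0+1+0+0 mod 2 = 0
  s[4] = (0000000000000001111111111111111)·(0000000010011011111110010110100) mod 2 = 0+0+0+0+0+0+0+0+0+0+0+0+0+0+0+1+1+1+1+1+1+0+0+1+0+1+1+0+1+0+0 mod 2 = 0
Syndrome = 01000
Column i of H is the binary representation of i, so the syndrome is the binary index of the flipped bit.
Read s = 01000 with s[0] as LSB: 0·2^0 + 1·2^1 + 0·2^2 + 0·2^3 + 0·2^4 = 2.
Error is at bit position 2.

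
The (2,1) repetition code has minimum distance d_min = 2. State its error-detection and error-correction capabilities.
Detection only: up to d_min − 1 = 1 errors.
Correction: up to ⌊(d_min − 1)/2⌋ = ⌊1/2⌋ = 0 errors.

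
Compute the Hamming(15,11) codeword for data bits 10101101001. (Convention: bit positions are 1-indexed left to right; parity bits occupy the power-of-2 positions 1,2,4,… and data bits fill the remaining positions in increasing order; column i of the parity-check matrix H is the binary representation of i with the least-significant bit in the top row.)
Codeword c = d · G (mod 2), d = 10101101001:
  c[0] = d·G[:,0] = (10101101001)·(11011010101) mod 2 = 1+0+0+0+1+0+0+0+0+0+1 mod 2 = 1
  c[1] = d·G[:,1] = (10101101001)·(10110110011) mod 2 = 1+0+1+0+0+1+0+0+0+0+1 mod 2 = 0
  c[2] = d·G[:,2] = (10101101001)·(10000000000) mod 2 = 1+0+0+0+0+0+0+0+0+0+0 mod 2 = 1
  c[3] = d·G[:,3] = (10101101001)·(01110001111) mod 2 = 0+0+1+0+0+0+0+1+0+0+1 mod 2 = 1
  c[4] = d·G[:,4] = (10101101001)·(01000000000) mod 2 = 0+0+0+0+0+0+0+0+0+0+0 mod 2 = 0
  c[5] = d·G[:,5] = (10101101001)·(00100000000) mod 2 = 0+0+1+0+0+0+0+0+0+0+0 mod 2 = 1
  c[6] = d·G[:,6] = (10101101001)·(00010000000) mod 2 = 0+0+0+0+0+0+0+0+0+0+0 mod 2 = 0
  c[7] = d·G[:,7] = (10101101001)·(00001111111) mod 2 = 0+0+0+0+1+1+0+1+0+0+1 mod 2 = 0
  c[8] = d·G[:,8] = (10101101001)·(00001000000) mod 2 = 0+0+0+0+1+0+0+0+0+0+0 mod 2 = 1
  c[9] = d·G[:,9] = (10101101001)·(00000100000) mod 2 = 0+0+0+0+0+1+0+0+0+0+0 mod 2 = 1
  c[10] = d·G[:,10] = (10101101001)·(00000010000) mod 2 = 0+0+0+0+0+0+0+0+0+0+0 mod 2 = 0
  c[11] = d·G[:,11] = (10101101001)·(00000001000) mod 2 = 0+0+0+0+0+0+0+1+0+0+0 mod 2 = 1
  c[12] = d·G[:,12] = (10101101001)·(00000000100) mod 2 = 0+0+0+0+0+0+0+0+0+0+0 mod 2 = 0
  c[13] = d·G[:,13] = (10101101001)·(00000000010) mod 2 = 0+0+0+0+0+0+0+0+0+0+0 mod 2 = 0
  c[14] = d·G[:,14] = (10101101001)·(00000000001) mod 2 = 0+0+0+0+0+0+0+0+0+0+1 mod 2 = 1
Codeword = 101101001101001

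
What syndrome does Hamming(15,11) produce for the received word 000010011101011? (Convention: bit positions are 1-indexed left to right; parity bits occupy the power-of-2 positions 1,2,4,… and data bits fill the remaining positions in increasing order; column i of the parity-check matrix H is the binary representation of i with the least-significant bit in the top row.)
Syndrome s = H · r^T (mod 2), r = 000010011101011:
  s[0] = (101010101010101)·(000010011101011) mod 2 = 0+0+0+0+1+0+0+0+1+0+0+0+0+0+1 mod 2 = 1
  s[1] = (011001100110011)·(000010011101011) mod 2 = 0+0+0+0+0+0+0+0+0+1+0+0+0+1+1 mod 2 = 1
  s[2] = (000111100001111)·(000010011101011) mod 2 = 0+0+0+0+1+0+0+0+0+0+0+1+0+1+1 mod 2 = 0
  s[3] = (000000011111111)·(000010011101011) mod 2 = 0+0+0+0+0+0+0+1+1+1+0+1+0+1+1 mod 2 = 0
Syndrome = 1100
Non-zero syndrome: error at position 3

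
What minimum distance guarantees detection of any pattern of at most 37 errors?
Detecting e errors requires d_min ≥ e + 1 = 37 + 1 = 38.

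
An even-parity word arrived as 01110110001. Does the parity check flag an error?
Sum of received bits: 0+1+1+1+0+1+1+0+0+0+1 = 6; 6 mod 2 = 0. Result is 0 → no error detected.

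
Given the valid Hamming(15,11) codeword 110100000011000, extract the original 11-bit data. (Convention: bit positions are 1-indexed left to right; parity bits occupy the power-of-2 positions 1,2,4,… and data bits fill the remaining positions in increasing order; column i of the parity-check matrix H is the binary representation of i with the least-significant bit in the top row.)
Parity bits occupy power-of-2 positions; data bits are at positions {3,5,6,7,9,10,11,12,13,14,15} (1-indexed).
Extract: c[3]=0 c[5]=0 c[6]=0 c[7]=0 c[9]=0 c[10]=0 c[11]=1 c[12]=1 c[13]=0 c[14]=0 c[15]=0
Data = 00000011000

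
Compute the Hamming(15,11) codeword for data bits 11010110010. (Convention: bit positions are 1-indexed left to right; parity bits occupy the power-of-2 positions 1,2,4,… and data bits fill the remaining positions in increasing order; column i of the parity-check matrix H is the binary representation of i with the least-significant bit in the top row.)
Codeword c = d · G (mod 2), d = 11010110010:
  c[0] = d·G[:,0] = (11010110010)·(11011010101) mod 2 = 1+1+0+1+0+0+1+0+0+0+0 mod 2 = 0
  c[1] = d·G[:,1] = (11010110010)·(10110110011) mod 2 = 1+0+0+1+0+1+1+0+0+1+0 mod 2 = 1
  c[2] = d·G[:,2] = (11010110010)·(10000000000) mod 2 = 1+0+0+0+0+0+0+0+0+0+0 mod 2 = 1
  c[3] = d·G[:,3] = (11010110010)·(01110001111) mod 2 = 0+1+0+1+0+0+0+0+0+1+0 mod 2 = 1
  c[4] = d·G[:,4] = (11010110010)·(01000000000) mod 2 = 0+1+0+0+0+0+0+0+0+0+0 mod 2 = 1
  c[5] = d·G[:,5] = (11010110010)·(00100000000) mod 2 = 0+0+0+0+0+0+0+0+0+0+0 mod 2 = 0
  c[6] = d·G[:,6] = (11010110010)·(00010000000) mod 2 = 0+0+0+1+0+0+0+0+0+0+0 mod 2 = 1
  c[7] = d·G[:,7] = (11010110010)·(00001111111) mod 2 = 0+0+0+0+0+1+1+0+0+1+0 mod 2 = 1
  c[8] = d·G[:,8] = (11010110010)·(00001000000) mod 2 = 0+0+0+0+0+0+0+0+0+0+0 mod 2 = 0
  c[9] = d·G[:,9] = (11010110010)·(00000100000) mod 2 = 0+0+0+0+0+1+0+0+0+0+0 mod 2 = 1
  c[10] = d·G[:,10] = (11010110010)·(00000010000) mod 2 = 0+0+0+0+0+0+1+0+0+0+0 mod 2 = 1
  c[11] = d·G[:,11] = (11010110010)·(00000001000) mod 2 = 0+0+0+0+0+0+0+0+0+0+0 mod 2 = 0
  c[12] = d·G[:,12] = (11010110010)·(00000000100) mod 2 = 0+0+0+0+0+0+0+0+0+0+0 mod 2 = 0
  c[13] = d·G[:,13] = (11010110010)·(00000000010) mod 2 = 0+0+0+0+0+0+0+0+0+1+0 mod 2 = 1
  c[14] = d·G[:,14] = (11010110010)·(00000000001) mod 2 = 0+0+0+0+0+0+0+0+0+0+0 mod 2 = 0
Codeword = 011110110110010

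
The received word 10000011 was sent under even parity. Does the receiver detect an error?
Sum of received bits: 1+0+0+0+0+0+1+1 = 3; 3 mod 2 = 1. Result is 1 ≠ 0 → error detected.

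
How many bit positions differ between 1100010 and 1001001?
XOR = 0101011, count of 1s = 4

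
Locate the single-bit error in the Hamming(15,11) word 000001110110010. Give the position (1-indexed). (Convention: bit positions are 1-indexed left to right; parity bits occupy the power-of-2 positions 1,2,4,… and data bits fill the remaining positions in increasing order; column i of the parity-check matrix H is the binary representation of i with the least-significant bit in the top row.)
Syndrome s = H · r^T (mod 2), r = 000001110110010:
  s[0] = (101010101010101)·(000001110110010) mod 2 = 0+0+0+0+0+0+1+0+0+0+1+0+0+0+0 mod 2 = 0
  s[1] = (011001100110011)·(000001110110010) mod 2 = 0+0+0+0+0+1+1+0+0+1+1+0+0+1+0 mod 2 = 1
  s[2] = (000111100001111)·(000001110110010) mod 2 = 0+0+0+0+0+1+1+0+0+0+0+0+0+1+0 mod 2 = 1
  s[3] = (000000011111111)·(000001110110010) mod 2 = 0+0+0+0+0+0+0+1+0+1+1+0+0+1+0 mod 2 = 0
Syndrome = 0110
Column i of H is the binary representation of i, so the syndrome is the binary index of the flipped bit.
Read s = 0110 with s[0] as LSB: 0·2^0 + 1·2^1 + 1·2^2 + 0·2^3 = 6.
Error is at bit position 6.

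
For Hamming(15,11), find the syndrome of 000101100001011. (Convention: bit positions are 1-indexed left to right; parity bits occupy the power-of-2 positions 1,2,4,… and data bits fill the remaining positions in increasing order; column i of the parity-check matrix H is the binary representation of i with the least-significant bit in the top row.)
Syndrome s = H · r^T (mod 2), r = 000101100001011:
  s[0] = (101010101010101)·(000101100001011) mod 2 = 0+0+0+0+0+0+1+0+0+0+0+0+0+0+1 mod 2 = 0
  s[1] = (011001100110011)·(000101100001011) mod 2 = 0+0+0+0+0+1+1+0+0+0+0+0+0+1+1 mod 2 = 0
  s[2] = (000111100001111)·(000101100001011) mod 2 = 0+0+0+1+0+1+1+0+0+0+0+1+0+1+1 mod 2 = 0
  s[3] = (000000011111111)·(000101100001011) mod 2 = 0+0+0+0+0+0+0+0+0+0+0+1+0+1+1 mod 2 = 1
Syndrome = 0001
Non-zero syndrome: error at position 8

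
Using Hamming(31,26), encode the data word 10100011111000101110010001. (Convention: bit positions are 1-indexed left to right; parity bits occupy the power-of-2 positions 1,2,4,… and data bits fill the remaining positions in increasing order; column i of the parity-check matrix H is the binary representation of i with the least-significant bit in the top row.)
Codeword c = d · G (mod 2), d = 10100011111000101110010001:
  c[0] = d·G[:,0] = (10100011111000101110010001)·(11011010101101010101010101) mod 2 = 1+0+0+0+0+0+1+0+1+0+1+0+0+0+0+0+0+1+0+0+0+1+0+0+0+1 mod 2 = 1
  c[1] = d·G[:,1] = (10100011111000101110010001)·(10110110011011001100110011) mod 2 = 1+0+1+0+0+0+1+0+0+1+1+0+0+0+0+0+1+1+0+0+0+1+0+0+0+1 mod 2 = 1
  c[2] = d·G[:,2] = (10100011111000101110010001)·(10000000000000000000000000) mod 2 = 1+0+0+0+0+0+0+0+0+0+0+0+0+0+0+0+0+0+0+0+0+0+0+0+0+0 mod 2 = 1
  c[3] = d·G[:,3] = (10100011111000101110010001)·(01110001111000111100001111) mod 2 = 0+0+1+0+0+0+0+1+1+1+1+0+0+0+1+0+1+1+0+0+0+0+0+0+0+1 mod 2 = 1
  c[4] = d·G[:,4] = (10100011111000101110010001)·(01000000000000000000000000) mod 2 = 0+0+0+0+0+0+0+0+0+0+0+0+0+0+0+0+0+0+0+0+0+0+0+0+0+0 mod 2 = 0
  c[5] = d·G[:,5] = (10100011111000101110010001)·(00100000000000000000000000) mod 2 = 0+0+1+0+0+0+0+0+0+0+0+0+0+0+0+0+0+0+0+0+0+0+0+0+0+0 mod 2 = 1
  c[6] = d·G[:,6] = (10100011111000101110010001)·(00010000000000000000000000) mod 2 = 0+0+0+0+0+0+0+0+0+0+0+0+0+0+0+0+0+0+0+0+0+0+0+0+0+0 mod 2 = 0
  c[7] = d·G[:,7] = (10100011111000101110010001)·(00001111111000000011111111) mod 2 = 0+0+0+0+0+0+1+1+1+1+1+0+0+0+0+0+0+0+1+0+0+1+0+0+0+1 mod 2 = 0
  c[8] = d·G[:,8] = (10100011111000101110010001)·(00001000000000000000000000) mod 2 = 0+0+0+0+0+0+0+0+0+0+0+0+0+0+0+0+0+0+0+0+0+0+0+0+0+0 mod 2 = 0
  c[9] = d·G[:,9] = (10100011111000101110010001)·(00000100000000000000000000) mod 2 = 0+0+0+0+0+0+0+0+0+0+0+0+0+0+0+0+0+0+0+0+0+0+0+0+0+0 mod 2 = 0
  c[10] = d·G[:,10] = (10100011111000101110010001)·(00000010000000000000000000) mod 2 = 0+0+0+0+0+0+1+0+0+0+0+0+0+0+0+0+0+0+0+0+0+0+0+0+0+0 mod 2 = 1
  c[11] = d·G[:,11] = (10100011111000101110010001)·(00000001000000000000000000) mod 2 = 0+0+0+0+0+0+0+1+0+0+0+0+0+0+0+0+0+0+0+0+0+0+0+0+0+0 mod 2 = 1
  c[12] = d·G[:,12] = (10100011111000101110010001)·(00000000100000000000000000) mod 2 = 0+0+0+0+0+0+0+0+1+0+0+0+0+0+0+0+0+0+0+0+0+0+0+0+0+0 mod 2 = 1
  c[13] = d·G[:,13] = (10100011111000101110010001)·(00000000010000000000000000) mod 2 = 0+0+0+0+0+0+0+0+0+1+0+0+0+0+0+0+0+0+0+0+0+0+0+0+0+0 mod 2 = 1
  c[14] = d·G[:,14] = (10100011111000101110010001)·(00000000001000000000000000) mod 2 = 0+0+0+0+0+0+0+0+0+0+1+0+0+0+0+0+0+0+0+0+0+0+0+0+0+0 mod 2 = 1
  c[15] = d·G[:,15] = (10100011111000101110010001)·(00000000000111111111111111) mod 2 = 0+0+0+0+0+0+0+0+0+0+0+0+0+0+1+0+1+1+1+0+0+1+0+0+0+1 mod 2 = 0
  c[16] = d·G[:,16] = (10100011111000101110010001)·(00000000000100000000000000) mod 2 = 0+0+0+0+0+0+0+0+0+0+0+0+0+0+0+0+0+0+0+0+0+0+0+0+0+0 mod 2 = 0
  c[17] = d·G[:,17] = (10100011111000101110010001)·(00000000000010000000000000) mod 2 = 0+0+0+0+0+0+0+0+0+0+0+0+0+0+0+0+0+0+0+0+0+0+0+0+0+0 mod 2 = 0
  c[18] = d·G[:,18] = (10100011111000101110010001)·(00000000000001000000000000) mod 2 = 0+0+0+0+0+0+0+0+0+0+0+0+0+0+0+0+0+0+0+0+0+0+0+0+0+0 mod 2 = 0
  c[19] = d·G[:,19] = (10100011111000101110010001)·(00000000000000100000000000) mod 2 = 0+0+0+0+0+0+0+0+0+0+0+0+0+0+1+0+0+0+0+0+0+0+0+0+0+0 mod 2 = 1
  c[20] = d·G[:,20] = (10100011111000101110010001)·(00000000000000010000000000) mod 2 = 0+0+0+0+0+0+0+0+0+0+0+0+0+0+0+0+0+0+0+0+0+0+0+0+0+0 mod 2 = 0
  c[21] = d·G[:,21] = (10100011111000101110010001)·(00000000000000001000000000) mod 2 = 0+0+0+0+0+0+0+0+0+0+0+0+0+0+0+0+1+0+0+0+0+0+0+0+0+0 mod 2 = 1
  c[22] = d·G[:,22] = (10100011111000101110010001)·(00000000000000000100000000) mod 2 = 0+0+0+0+0+0+0+0+0+0+0+0+0+0+0+0+0+1+0+0+0+0+0+0+0+0 mod 2 = 1
  c[23] = d·G[:,23] = (10100011111000101110010001)·(00000000000000000010000000) mod 2 = 0+0+0+0+0+0+0+0+0+0+0+0+0+0+0+0+0+0+1+0+0+0+0+0+0+0 mod 2 = 1
  c[24] = d·G[:,24] = (10100011111000101110010001)·(00000000000000000001000000) mod 2 = 0+0+0+0+0+0+0+0+0+0+0+0+0+0+0+0+0+0+0+0+0+0+0+0+0+0 mod 2 = 0
  c[25] = d·G[:,25] = (10100011111000101110010001)·(00000000000000000000100000) mod 2 = 0+0+0+0+0+0+0+0+0+0+0+0+0+0+0+0+0+0+0+0+0+0+0+0+0+0 mod 2 = 0
  c[26] = d·G[:,26] = (10100011111000101110010001)·(00000000000000000000010000) mod 2 = 0+0+0+0+0+0+0+0+0+0+0+0+0+0+0+0+0+0+0+0+0+1+0+0+0+0 mod 2 = 1
  c[27] = d·G[:,27] = (10100011111000101110010001)·(00000000000000000000001000) mod 2 = 0+0+0+0+0+0+0+0+0+0+0+0+0+0+0+0+0+0+0+0+0+0+0+0+0+0 mod 2 = 0
  c[28] = d·G[:,28] = (10100011111000101110010001)·(00000000000000000000000100) mod 2 = 0+0+0+0+0+0+0+0+0+0+0+0+0+0+0+0+0+0+0+0+0+0+0+0+0+0 mod 2 = 0
  c[29] = d·G[:,29] = (10100011111000101110010001)·(00000000000000000000000010) mod 2 = 0+0+0+0+0+0+0+0+0+0+0+0+0+0+0+0+0+0+0+0+0+0+0+0+0+0 mod 2 = 0
  c[30] = d·G[:,30] = (10100011111000101110010001)·(00000000000000000000000001) mod 2 = 0+0+0+0+0+0+0+0+0+0+0+0+0+0+0+0+0+0+0+0+0+0+0+0+0+1 mod 2 = 1
Codeword = 1111010000111110000101110010001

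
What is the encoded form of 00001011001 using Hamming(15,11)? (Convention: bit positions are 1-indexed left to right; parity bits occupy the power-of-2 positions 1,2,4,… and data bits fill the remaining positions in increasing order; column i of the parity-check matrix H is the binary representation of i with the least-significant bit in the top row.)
Codeword c = d · G (mod 2), d = 00001011001:
  c[0] = d·G[:,0] = (00001011001)·(11011010101) mod 2 = 0+0+0+0+1+0+1+0+0+0+1 mod 2 = 1
  c[1] = d·G[:,1] = (00001011001)·(10110110011) mod 2 = 0+0+0+0+0+0+1+0+0+0+1 mod 2 = 0
  c[2] = d·G[:,2] = (00001011001)·(10000000000) mod 2 = 0+0+0+0+0+0+0+0+0+0+0 mod 2 = 0
  c[3] = d·G[:,3] = (00001011001)·(01110001111) mod 2 = 0+0+0+0+0+0+0+1+0+0+1 mod 2 = 0
  c[4] = d·G[:,4] = (00001011001)·(01000000000) mod 2 = 0+0+0+0+0+0+0+0+0+0+0 mod 2 = 0
  c[5] = d·G[:,5] = (00001011001)·(00100000000) mod 2 = 0+0+0+0+0+0+0+0+0+0+0 mod 2 = 0
  c[6] = d·G[:,6] = (00001011001)·(00010000000) mod 2 = 0+0+0+0+0+0+0+0+0+0+0 mod 2 = 0
  c[7] = d·G[:,7] = (00001011001)·(00001111111) mod 2 = 0+0+0+0+1+0+1+1+0+0+1 mod 2 = 0
  c[8] = d·G[:,8] = (00001011001)·(00001000000) mod 2 = 0+0+0+0+1+0+0+0+0+0+0 mod 2 = 1
  c[9] = d·G[:,9] = (00001011001)·(00000100000) mod 2 = 0+0+0+0+0+0+0+0+0+0+0 mod 2 = 0
  c[10] = d·G[:,10] = (00001011001)·(00000010000) mod 2 = 0+0+0+0+0+0+1+0+0+0+0 mod 2 = 1
  c[11] = d·G[:,11] = (00001011001)·(00000001000) mod 2 = 0+0+0+0+0+0+0+1+0+0+0 mod 2 = 1
  c[12] = d·G[:,12] = (00001011001)·(00000000100) mod 2 = 0+0+0+0+0+0+0+0+0+0+0 mod 2 = 0
  c[13] = d·G[:,13] = (00001011001)·(00000000010) mod 2 = 0+0+0+0+0+0+0+0+0+0+0 mod 2 = 0
  c[14] = d·G[:,14] = (00001011001)·(00000000001) mod 2 = 0+0+0+0+0+0+0+0+0+0+1 mod 2 = 1
Codeword = 100000001011001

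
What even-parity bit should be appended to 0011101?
Sum of data bits: 0+0+1+1+1+0+1 = 4.
4 mod 2 = 0, so parity bit = 0.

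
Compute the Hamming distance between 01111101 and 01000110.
XOR = 00111011, count of 1s = 5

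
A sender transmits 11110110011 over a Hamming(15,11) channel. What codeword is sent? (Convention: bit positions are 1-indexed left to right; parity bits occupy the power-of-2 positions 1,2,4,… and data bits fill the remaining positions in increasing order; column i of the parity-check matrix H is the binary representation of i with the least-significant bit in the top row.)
Codeword c = d · G (mod 2), d = 11110110011:
  c[0] = d·G[:,0] = (11110110011)·(11011010101) mod 2 = 1+1+0+1+0+0+1+0+0+0+1 mod 2 = 1
  c[1] = d·G[:,1] = (11110110011)·(10110110011) mod 2 = 1+0+1+1+0+1+1+0+0+1+1 mod 2 = 1
  c[2] = d·G[:,2] = (11110110011)·(10000000000) mod 2 = 1+0+0+0+0+0+0+0+0+0+0 mod 2 = 1
  c[3] = d·G[:,3] = (11110110011)·(01110001111) mod 2 = 0+1+1+1+0+0+0+0+0+1+1 mod 2 = 1
  c[4] = d·G[:,4] = (11110110011)·(01000000000) mod 2 = 0+1+0+0+0+0+0+0+0+0+0 mod 2 = 1
  c[5] = d·G[:,5] = (11110110011)·(00100000000) mod 2 = 0+0+1+0+0+0+0+0+0+0+0 mod 2 = 1
  c[6] = d·G[:,6] = (11110110011)·(00010000000) mod 2 = 0+0+0+1+0+0+0+0+0+0+0 mod 2 = 1
  c[7] = d·G[:,7] = (11110110011)·(00001111111) mod 2 = 0+0+0+0+0+1+1+0+0+1+1 mod 2 = 0
  c[8] = d·G[:,8] = (11110110011)·(00001000000) mod 2 = 0+0+0+0+0+0+0+0+0+0+0 mod 2 = 0
  c[9] = d·G[:,9] = (11110110011)·(00000100000) mod 2 = 0+0+0+0+0+1+0+0+0+0+0 mod 2 = 1
  c[10] = d·G[:,10] = (11110110011)·(00000010000) mod 2 = 0+0+0+0+0+0+1+0+0+0+0 mod 2 = 1
  c[11] = d·G[:,11] = (11110110011)·(00000001000) mod 2 = 0+0+0+0+0+0+0+0+0+0+0 mod 2 = 0
  c[12] = d·G[:,12] = (11110110011)·(00000000100) mod 2 = 0+0+0+0+0+0+0+0+0+0+0 mod 2 = 0
  c[13] = d·G[:,13] = (11110110011)·(00000000010) mod 2 = 0+0+0+0+0+0+0+0+0+1+0 mod 2 = 1
  c[14] = d·G[:,14] = (11110110011)·(00000000001) mod 2 = 0+0+0+0+0+0+0+0+0+0+1 mod 2 = 1
Codeword = 111111100110011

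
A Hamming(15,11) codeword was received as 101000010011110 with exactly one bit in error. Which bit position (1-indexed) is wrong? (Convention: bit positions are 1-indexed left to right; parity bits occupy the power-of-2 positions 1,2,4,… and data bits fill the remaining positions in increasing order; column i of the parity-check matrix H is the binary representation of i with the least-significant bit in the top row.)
Syndrome s = H · r^T (mod 2), r = 101000010011110:
  s[0] = (101010101010101)·(101000010011110) mod 2 = 1+0+1+0+0+0+0+0+0+0+1+0+1+0+0 mod 2 = 0
  s[1] = (011001100110011)·(101000010011110) mod 2 = 0+0+1+0+0+0+0+0+0+0+1+0+0+1+0 mod 2 = 1
  s[2] = (000111100001111)·(101000010011110) mod 2 = 0+0+0+0+0+0+0+0+0+0+0+1+1+1+0 mod 2 = 1
  s[3] = (000000011111111)·(101000010011110) mod 2 = 0+0+0+0+0+0+0+1+0+0+1+1+1+1+0 mod 2 = 1
Syndrome = 0111
Column i of H is the binary representation of i, so the syndrome is the binary index of the flipped bit.
Read s = 0111 with s[0] as LSB: 0·2^0 + 1·2^1 + 1·2^2 + 1·2^3 = 14.
Error is at bit position 14.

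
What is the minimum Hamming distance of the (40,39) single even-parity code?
d_min = 2 (flipping one data bit also flips the parity bit, so the two closest codewords differ in exactly 2 positions).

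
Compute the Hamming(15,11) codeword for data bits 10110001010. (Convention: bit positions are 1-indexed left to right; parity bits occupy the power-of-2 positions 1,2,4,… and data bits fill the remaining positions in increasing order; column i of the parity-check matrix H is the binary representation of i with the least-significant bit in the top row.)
Codeword c = d · G (mod 2), d = 10110001010:
  c[0] = d·G[:,0] = (10110001010)·(11011010101) mod 2 = 1+0+0+1+0+0+0+0+0+0+0 mod 2 = 0
  c[1] = d·G[:,1] = (10110001010)·(10110110011) mod 2 = 1+0+1+1+0+0+0+0+0+1+0 mod 2 = 0
  c[2] = d·G[:,2] = (10110001010)·(10000000000) mod 2 = 1+0+0+0+0+0+0+0+0+0+0 mod 2 = 1
  c[3] = d·G[:,3] = (10110001010)·(01110001111) mod 2 = 0+0+1+1+0+0+0+1+0+1+0 mod 2 = 0
  c[4] = d·G[:,4] = (10110001010)·(01000000000) mod 2 = 0+0+0+0+0+0+0+0+0+0+0 mod 2 = 0
  c[5] = d·G[:,5] = (10110001010)·(00100000000) mod 2 = 0+0+1+0+0+0+0+0+0+0+0 mod 2 = 1
  c[6] = d·G[:,6] = (10110001010)·(00010000000) mod 2 = 0+0+0+1+0+0+0+0+0+0+0 mod 2 = 1
  c[7] = d·G[:,7] = (10110001010)·(00001111111) mod 2 = 0+0+0+0+0+0+0+1+0+1+0 mod 2 = 0
  c[8] = d·G[:,8] = (10110001010)·(00001000000) mod 2 = 0+0+0+0+0+0+0+0+0+0+0 mod 2 = 0
  c[9] = d·G[:,9] = (10110001010)·(00000100000) mod 2 = 0+0+0+0+0+0+0+0+0+0+0 mod 2 = 0
  c[10] = d·G[:,10] = (10110001010)·(00000010000) mod 2 = 0+0+0+0+0+0+0+0+0+0+0 mod 2 = 0
  c[11] = d·G[:,11] = (10110001010)·(00000001000) mod 2 = 0+0+0+0+0+0+0+1+0+0+0 mod 2 = 1
  c[12] = d·G[:,12] = (10110001010)·(00000000100) mod 2 = 0+0+0+0+0+0+0+0+0+0+0 mod 2 = 0
  c[13] = d·G[:,13] = (10110001010)·(00000000010) mod 2 = 0+0+0+0+0+0+0+0+0+1+0 mod 2 = 1
  c[14] = d·G[:,14] = (10110001010)·(00000000001) mod 2 = 0+0+0+0+0+0+0+0+0+0+0 mod 2 = 0
Codeword = 001001100001010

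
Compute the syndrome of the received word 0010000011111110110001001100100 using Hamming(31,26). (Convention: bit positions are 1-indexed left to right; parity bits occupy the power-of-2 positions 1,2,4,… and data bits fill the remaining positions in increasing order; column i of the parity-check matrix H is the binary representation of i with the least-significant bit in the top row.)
Syndrome s = H · r^T (mod 2), r = 0010000011111110110001001100100:
  s[0] = (1010101010101010101010101010101)·(0010000011111110110001001100100) mod 2 = 0+0+1+0+0+0+0+0+1+0+1+0+1+0+1+0+1+0+0+0+0+0+0+0+1+0+0+0+1+0+0 mod 2 = 0
  s[1] = (0110011001100110011001100110011)·(0010000011111110110001001100100) mod 2 = 0+0+1+0+0+0+0+0+0+1+1+0+0+1+1+0+0+1+0+0+0+1+0+0+0+1+0+0+0+0+0 mod 2 = 0
  s[2] = (0001111000011110000111100001111)·(0010000011111110110001001100100) mod 2 = 0+0+0+0+0+0+0+0+0+0+0+1+1+1+1+0+0+0+0+0+0+1+0+0+0+0+0+0+1+0+0 mod 2 = 0
  s[3] = (0000000111111110000000011111111)·(0010000011111110110001001100100) mod 2 = 0+0+0+0+0+0+0+0+1+1+1+1+1+1+1+0+0+0+0+0+0+0+0+0+1+1+0+0+1+0+0 mod 2 = 0
  s[4] = (0000000000000001111111111111111)·(0010000011111110110001001100100) mod 2 = 0+0+0+0+0+0+0+0+0+0+0+0+0+0+0+0+1+1+0+0+0+1+0+0+1+1+0+0+1+0+0 mod 2 = 0
Syndrome = 00000
s = 0: no error detected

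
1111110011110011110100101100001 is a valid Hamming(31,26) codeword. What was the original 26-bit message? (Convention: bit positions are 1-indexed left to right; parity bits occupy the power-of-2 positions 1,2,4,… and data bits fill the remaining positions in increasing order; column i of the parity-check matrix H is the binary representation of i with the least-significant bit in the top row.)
Parity bits occupy power-of-2 positions; data bits are at positions {3,5,6,7,9,10,11,12,13,14,15,17,18,19,20,21,22,23,24,25,26,27,28,29,30,31} (1-indexed).
Extract: c[3]=1 c[5]=1 c[6]=1 c[7]=0 c[9]=1 c[10]=1 c[11]=1 c[12]=1 c[13]=0 c[14]=0 c[15]=1 c[17]=1 c[18]=1 c[19]=0 c[20]=1 c[21]=0 c[22]=0 c[23]=1 c[24]=0 c[25]=1 c[26]=1 c[27]=0 c[28]=0 c[29]=0 c[30]=0 c[31]=1
Data = 11101111001110100101100001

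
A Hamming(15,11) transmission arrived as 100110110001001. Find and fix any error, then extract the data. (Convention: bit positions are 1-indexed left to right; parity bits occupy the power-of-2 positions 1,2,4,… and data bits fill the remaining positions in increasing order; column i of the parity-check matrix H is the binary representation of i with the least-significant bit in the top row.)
Syndrome s = H · r^T (mod 2), r = 100110110001001:
  s[0] = (101010101010101)·(100110110001001) mod 2 = 1+0+0+0+1+0+1+0+0+0+0+0+0+0+1 mod 2 = 0
  s[1] = (011001100110011)·(100110110001001) mod 2 = 0+0+0+0+0+0+1+0+0+0+0+0+0+0+1 mod 2 = 0
  s[2] = (000111100001111)·(100110110001001) mod 2 = 0+0+0+1+1+0+1+0+0+0+0+1+0+0+1 mod 2 = 1
  s[3] = (000000011111111)·(100110110001001) mod 2 = 0+0+0+0+0+0+0+1+0+0+0+1+0+0+1 mod 2 = 1
Syndrome = 0011
Column 12 of H equals this syndrome → error at bit 12 (1-indexed).
Flip bit 12: 100110110001001 → 100110110000001
Extract data bits at positions {3,5,6,7,9,10,11,12,13,14,15}: 01010000001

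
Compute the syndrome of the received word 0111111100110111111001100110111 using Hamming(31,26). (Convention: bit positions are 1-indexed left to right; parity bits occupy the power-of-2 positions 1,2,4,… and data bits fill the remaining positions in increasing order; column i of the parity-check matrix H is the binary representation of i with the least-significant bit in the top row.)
Syndrome s = H · r^T (mod 2), r = 0111111100110111111001100110111:
  s[0] = (1010101010101010101010101010101)·(0111111100110111111001100110111) mod 2 = 0+0+1+0+1+0+1+0+0+0+1+0+0+0+1+0+1+0+1+0+0+0+1+0+0+0+1+0+1+0+1 mod 2 = 1
  s[1] = (0110011001100110011001100110011)·(0111111100110111111001100110111) mod 2 = 0+1+1+0+0+1+1+0+0+0+1+0+0+1+1+0+0+1+1+0+0+1+1+0+0+1+1+0+0+1+1 mod 2 = 1
  s[2] = (0001111000011110000111100001111)·(0111111100110111111001100110111) mod 2 = 0+0+0+1+1+1+1+0+0+0+0+1+0+1+1+0+0+0+0+0+0+1+1+0+0+0+0+0+1+1+1 mod 2 = 0
  s[3] = (0000000111111110000000011111111)·(0111111100110111111001100110111) mod 2 = 0+0+0+0+0+0+0+1+0+0+1+1+0+1+1+0+0+0+0+0+0+0+0+0+0+1+1+0+1+1+1 mod 2 = 0
  s[4] = (0000000000000001111111111111111)·(0111111100110111111001100110111) mod 2 = 0+0+0+0+0+0+0+0+0+0+0+0+0+0+0+1+1+1+1+0+0+1+1+0+0+1+1+0+1+1+1 mod 2 = 1
Syndrome = 11001
Non-zero syndrome: error at position 19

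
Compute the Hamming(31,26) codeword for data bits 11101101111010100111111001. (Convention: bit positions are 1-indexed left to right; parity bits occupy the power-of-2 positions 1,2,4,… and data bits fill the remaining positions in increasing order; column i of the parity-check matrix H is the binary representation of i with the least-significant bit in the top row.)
Codeword c = d · G (mod 2), d = 11101101111010100111111001:
  c[0] = d·G[:,0] = (11101101111010100111111001)·(11011010101101010101010101) mod 2 = 1+1+0+0+1+0+0+0+1+0+1+0+0+0+0+0+0+1+0+1+0+1+0+0+0+1 mod 2 = 1
  c[1] = d·G[:,1] = (11101101111010100111111001)·(10110110011011001100110011) mod 2 = 1+0+1+0+0+1+0+0+0+1+1+0+1+0+0+0+0+1+0+0+1+1+0+0+0+1 mod 2 = 0
  c[2] = d·G[:,2] = (11101101111010100111111001)·(10000000000000000000000000) mod 2 = 1+0+0+0+0+0+0+0+0+0+0+0+0+0+0+0+0+0+0+0+0+0+0+0+0+0 mod 2 = 1
  c[3] = d·G[:,3] = (11101101111010100111111001)·(01110001111000111100001111) mod 2 = 0+1+1+0+0+0+0+1+1+1+1+0+0+0+1+0+0+1+0+0+0+0+1+0+0+1 mod 2 = 0
  c[4] = d·G[:,4] = (11101101111010100111111001)·(01000000000000000000000000) mod 2 = 0+1+0+0+0+0+0+0+0+0+0+0+0+0+0+0+0+0+0+0+0+0+0+0+0+0 mod 2 = 1
  c[5] = d·G[:,5] = (11101101111010100111111001)·(00100000000000000000000000) mod 2 = 0+0+1+0+0+0+0+0+0+0+0+0+0+0+0+0+0+0+0+0+0+0+0+0+0+0 mod 2 = 1
  c[6] = d·G[:,6] = (11101101111010100111111001)·(00010000000000000000000000) mod 2 = 0+0+0+0+0+0+0+0+0+0+0+0+0+0+0+0+0+0+0+0+0+0+0+0+0+0 mod 2 = 0
  c[7] = d·G[:,7] = (11101101111010100111111001)·(00001111111000000011111111) mod 2 = 0+0+0+0+1+1+0+1+1+1+1+0+0+0+0+0+0+0+1+1+1+1+1+0+0+1 mod 2 = 0
  c[8] = d·G[:,8] = (11101101111010100111111001)·(00001000000000000000000000) mod 2 = 0+0+0+0+1+0+0+0+0+0+0+0+0+0+0+0+0+0+0+0+0+0+0+0+0+0 mod 2 = 1
  c[9] = d·G[:,9] = (11101101111010100111111001)·(00000100000000000000000000) mod 2 = 0+0+0+0+0+1+0+0+0+0+0+0+0+0+0+0+0+0+0+0+0+0+0+0+0+0 mod 2 = 1
  c[10] = d·G[:,10] = (11101101111010100111111001)·(00000010000000000000000000) mod 2 = 0+0+0+0+0+0+0+0+0+0+0+0+0+0+0+0+0+0+0+0+0+0+0+0+0+0 mod 2 = 0
  c[11] = d·G[:,11] = (11101101111010100111111001)·(00000001000000000000000000) mod 2 = 0+0+0+0+0+0+0+1+0+0+0+0+0+0+0+0+0+0+0+0+0+0+0+0+0+0 mod 2 = 1
  c[12] = d·G[:,12] = (11101101111010100111111001)·(00000000100000000000000000) mod 2 = 0+0+0+0+0+0+0+0+1+0+0+0+0+0+0+0+0+0+0+0+0+0+0+0+0+0 mod 2 = 1
  c[13] = d·G[:,13] = (11101101111010100111111001)·(00000000010000000000000000) mod 2 = 0+0+0+0+0+0+0+0+0+1+0+0+0+0+0+0+0+0+0+0+0+0+0+0+0+0 mod 2 = 1
  c[14] = d·G[:,14] = (11101101111010100111111001)·(00000000001000000000000000) mod 2 = 0+0+0+0+0+0+0+0+0+0+1+0+0+0+0+0+0+0+0+0+0+0+0+0+0+0 mod 2 = 1
  c[15] = d·G[:,15] = (11101101111010100111111001)·(00000000000111111111111111) mod 2 = 0+0+0+0+0+0+0+0+0+0+0+0+1+0+1+0+0+1+1+1+1+1+1+0+0+1 mod 2 = 1
  c[16] = d·G[:,16] = (11101101111010100111111001)·(00000000000100000000000000) mod 2 = 0+0+0+0+0+0+0+0+0+0+0+0+0+0+0+0+0+0+0+0+0+0+0+0+0+0 mod 2 = 0
  c[17] = d·G[:,17] = (11101101111010100111111001)·(00000000000010000000000000) mod 2 = 0+0+0+0+0+0+0+0+0+0+0+0+1+0+0+0+0+0+0+0+0+0+0+0+0+0 mod 2 = 1
  c[18] = d·G[:,18] = (11101101111010100111111001)·(00000000000001000000000000) mod 2 = 0+0+0+0+0+0+0+0+0+0+0+0+0+0+0+0+0+0+0+0+0+0+0+0+0+0 mod 2 = 0
  c[19] = d·G[:,19] = (11101101111010100111111001)·(00000000000000100000000000) mod 2 = 0+0+0+0+0+0+0+0+0+0+0+0+0+0+1+0+0+0+0+0+0+0+0+0+0+0 mod 2 = 1
  c[20] = d·G[:,20] = (11101101111010100111111001)·(00000000000000010000000000) mod 2 = 0+0+0+0+0+0+0+0+0+0+0+0+0+0+0+0+0+0+0+0+0+0+0+0+0+0 mod 2 = 0
  c[21] = d·G[:,21] = (11101101111010100111111001)·(00000000000000001000000000) mod 2 = 0+0+0+0+0+0+0+0+0+0+0+0+0+0+0+0+0+0+0+0+0+0+0+0+0+0 mod 2 = 0
  c[22] = d·G[:,22] = (11101101111010100111111001)·(00000000000000000100000000) mod 2 = 0+0+0+0+0+0+0+0+0+0+0+0+0+0+0+0+0+1+0+0+0+0+0+0+0+0 mod 2 = 1
  c[23] = d·G[:,23] = (11101101111010100111111001)·(00000000000000000010000000) mod 2 = 0+0+0+0+0+0+0+0+0+0+0+0+0+0+0+0+0+0+1+0+0+0+0+0+0+0 mod 2 = 1
  c[24] = d·G[:,24] = (11101101111010100111111001)·(00000000000000000001000000) mod 2 = 0+0+0+0+0+0+0+0+0+0+0+0+0+0+0+0+0+0+0+1+0+0+0+0+0+0 mod 2 = 1
  c[25] = d·G[:,25] = (11101101111010100111111001)·(00000000000000000000100000) mod 2 = 0+0+0+0+0+0+0+0+0+0+0+0+0+0+0+0+0+0+0+0+1+0+0+0+0+0 mod 2 = 1
  c[26] = d·G[:,26] = (11101101111010100111111001)·(00000000000000000000010000) mod 2 = 0+0+0+0+0+0+0+0+0+0+0+0+0+0+0+0+0+0+0+0+0+1+0+0+0+0 mod 2 = 1
  c[27] = d·G[:,27] = (11101101111010100111111001)·(00000000000000000000001000) mod 2 = 0+0+0+0+0+0+0+0+0+0+0+0+0+0+0+0+0+0+0+0+0+0+1+0+0+0 mod 2 = 1
  c[28] = d·G[:,28] = (11101101111010100111111001)·(00000000000000000000000100) mod 2 = 0+0+0+0+0+0+0+0+0+0+0+0+0+0+0+0+0+0+0+0+0+0+0+0+0+0 mod 2 = 0
  c[29] = d·G[:,29] = (11101101111010100111111001)·(00000000000000000000000010) mod 2 = 0+0+0+0+0+0+0+0+0+0+0+0+0+0+0+0+0+0+0+0+0+0+0+0+0+0 mod 2 = 0
  c[30] = d·G[:,30] = (11101101111010100111111001)·(00000000000000000000000001) mod 2 = 0+0+0+0+0+0+0+0+0+0+0+0+0+0+0+0+0+0+0+0+0+0+0+0+0+1 mod 2 = 1
Codeword = 1010110011011111010100111111001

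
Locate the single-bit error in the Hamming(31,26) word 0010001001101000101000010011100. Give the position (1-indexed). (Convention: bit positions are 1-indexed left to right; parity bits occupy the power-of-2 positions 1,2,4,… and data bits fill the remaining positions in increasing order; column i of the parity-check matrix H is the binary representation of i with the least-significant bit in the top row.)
Syndrome s = H · r^T (mod 2), r = 0010001001101000101000010011100:
  s[0] = (1010101010101010101010101010101)·(0010001001101000101000010011100) mod 2 = 0+0+1+0+0+0+1+0+0+0+1+0+1+0+0+0+1+0+1+0+0+0+0+0+0+0+1+0+1+0+0 mod 2 = 0
  s[1] = (0110011001100110011001100110011)·(0010001001101000101000010011100) mod 2 = 0+0+1+0+0+0+1+0+0+1+1+0+0+0+0+0+0+0+1+0+0+0+0+0+0+0+1+0+0+0+0 mod 2 = 0
  s[2] = (0001111000011110000111100001111)·(0010001001101000101000010011100) mod 2 = 0+0+0+0+0+0+1+0+0+0+0+0+1+0+0+0+0+0+0+0+0+0+0+0+0+0+0+1+1+0+0 mod 2 = 0
  s[3] = (0000000111111110000000011111111)·(0010001001101000101000010011100) mod 2 = 0+0+0+0+0+0+0+0+0+1+1+0+1+0+0+0+0+0+0+0+0+0+0+1+0+0+1+1+1+0+0 mod 2 = 1
  s[4] = (0000000000000001111111111111111)·(0010001001101000101000010011100) mod 2 = 0+0+0+0+0+0+0+0+0+0+0+0+0+0+0+0+1+0+1+0+0+0+0+1+0+0+1+1+1+0+0 mod 2 = 0
Syndrome = 00010
Column i of H is the binary representation of i, so the syndrome is the binary index of the flipped bit.
Read s = 00010 with s[0] as LSB: 0·2^0 + 0·2^1 + 0·2^2 + 1·2^3 + 0·2^4 = 8.
Error is at bit position 8.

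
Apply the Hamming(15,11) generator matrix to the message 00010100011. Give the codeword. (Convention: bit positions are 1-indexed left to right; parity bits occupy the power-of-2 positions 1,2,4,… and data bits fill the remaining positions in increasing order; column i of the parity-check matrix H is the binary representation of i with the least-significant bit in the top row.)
Codeword c = d · G (mod 2), d = 00010100011:
  c[0] = d·G[:,0] = (00010100011)·(11011010101) mod 2 = 0+0+0+1+0+0+0+0+0+0+1 mod 2 = 0
  c[1] = d·G[:,1] = (00010100011)·(10110110011) mod 2 = 0+0+0+1+0+1+0+0+0+1+1 mod 2 = 0
  c[2] = d·G[:,2] = (00010100011)·(10000000000) mod 2 = 0+0+0+0+0+0+0+0+0+0+0 mod 2 = 0
  c[3] = d·G[:,3] = (00010100011)·(01110001111) mod 2 = 0+0+0+1+0+0+0+0+0+1+1 mod 2 = 1
  c[4] = d·G[:,4] = (00010100011)·(01000000000) mod 2 = 0+0+0+0+0+0+0+0+0+0+0 mod 2 = 0
  c[5] = d·G[:,5] = (00010100011)·(00100000000) mod 2 = 0+0+0+0+0+0+0+0+0+0+0 mod 2 = 0
  c[6] = d·G[:,6] = (00010100011)·(00010000000) mod 2 = 0+0+0+1+0+0+0+0+0+0+0 mod 2 = 1
  c[7] = d·G[:,7] = (00010100011)·(00001111111) mod 2 = 0+0+0+0+0+1+0+0+0+1+1 mod 2 = 1
  c[8] = d·G[:,8] = (00010100011)·(00001000000) mod 2 = 0+0+0+0+0+0+0+0+0+0+0 mod 2 = 0
  c[9] = d·G[:,9] = (00010100011)·(00000100000) mod 2 = 0+0+0+0+0+1+0+0+0+0+0 mod 2 = 1
  c[10] = d·G[:,10] = (00010100011)·(00000010000) mod 2 = 0+0+0+0+0+0+0+0+0+0+0 mod 2 = 0
  c[11] = d·G[:,11] = (00010100011)·(00000001000) mod 2 = 0+0+0+0+0+0+0+0+0+0+0 mod 2 = 0
  c[12] = d·G[:,12] = (00010100011)·(00000000100) mod 2 = 0+0+0+0+0+0+0+0+0+0+0 mod 2 = 0
  c[13] = d·G[:,13] = (00010100011)·(00000000010) mod 2 = 0+0+0+0+0+0+0+0+0+1+0 mod 2 = 1
  c[14] = d·G[:,14] = (00010100011)·(00000000001) mod 2 = 0+0+0+0+0+0+0+0+0+0+1 mod 2 = 1
Codeword = 000100110100011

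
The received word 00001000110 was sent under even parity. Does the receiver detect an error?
Sum of received bits: 0+0+0+0+1+0+0+0+1+1+0 = 3; 3 mod 2 = 1. Result is 1 ≠ 0 → error detected.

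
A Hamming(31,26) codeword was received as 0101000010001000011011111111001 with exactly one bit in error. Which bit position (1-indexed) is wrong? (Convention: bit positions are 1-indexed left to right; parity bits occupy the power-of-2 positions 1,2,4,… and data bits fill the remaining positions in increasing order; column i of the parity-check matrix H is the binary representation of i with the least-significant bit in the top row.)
Syndrome s = H · r^T (mod 2), r = 0101000010001000011011111111001:
  s[0] = (1010101010101010101010101010101)·(0101000010001000011011111111001) mod 2 = 0+0+0+0+0+0+0+0+1+0+0+0+1+0+0+0+0+0+1+0+1+0+1+0+1+0+1+0+0+0+1 mod 2 = 0
  s[1] = (0110011001100110011001100110011)·(0101000010001000011011111111001) mod 2 = 0+1+0+0+0+0+0+0+0+0+0+0+0+0+0+0+0+1+1+0+0+1+1+0+0+1+1+0+0+0+1 mod 2 = 0
  s[2] = (0001111000011110000111100001111)·(0101000010001000011011111111001) mod 2 = 0+0+0+1+0+0+0+0+0+0+0+0+1+0+0+0+0+0+0+0+1+1+1+0+0+0+0+1+0+0+1 mod 2 = 1
  s[3] = (0000000111111110000000011111111)·(0101000010001000011011111111001) mod 2 = 0+0+0+0+0+0+0+0+1+0+0+0+1+0+0+0+0+0+0+0+0+0+0+1+1+1+1+1+0+0+1 mod 2 = 0
  s[4] = (0000000000000001111111111111111)·(0101000010001000011011111111001) mod 2 = 0+0+0+0+0+0+0+0+0+0+0+0+0+0+0+0+0+1+1+0+1+1+1+1+1+1+1+1+0+0+1 mod 2 = 1
Syndrome = 00101
Column i of H is the binary representation of i, so the syndrome is the binary index of the flipped bit.
Read s = 00101 with s[0] as LSB: 0·2^0 + 0·2^1 + 1·2^2 + 0·2^3 + 1·2^4 = 20.
Error is at bit position 20.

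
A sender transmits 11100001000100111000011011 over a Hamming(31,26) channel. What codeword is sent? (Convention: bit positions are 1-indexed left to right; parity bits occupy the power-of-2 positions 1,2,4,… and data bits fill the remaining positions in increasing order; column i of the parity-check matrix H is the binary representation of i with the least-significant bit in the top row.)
Codeword c = d · G (mod 2), d = 11100001000100111000011011:
  c[0] = d·G[:,0] = (11100001000100111000011011)·(11011010101101010101010101) mod 2 = 1+1+0+0+0+0+0+0+0+0+0+1+0+0+0+1+0+0+0+0+0+1+0+0+0+1 mod 2 = 0
  c[1] = d·G[:,1] = (11100001000100111000011011)·(10110110011011001100110011) mod 2 = 1+0+1+0+0+0+0+0+0+0+0+0+0+0+0+0+1+0+0+0+0+1+0+0+1+1 mod 2 = 0
  c[2] = d·G[:,2] = (11100001000100111000011011)·(10000000000000000000000000) mod 2 = 1+0+0+0+0+0+0+0+0+0+0+0+0+0+0+0+0+0+0+0+0+0+0+0+0+0 mod 2 = 1
  c[3] = d·G[:,3] = (11100001000100111000011011)·(01110001111000111100001111) mod 2 = 0+1+1+0+0+0+0+1+0+0+0+0+0+0+1+1+1+0+0+0+0+0+1+0+1+1 mod 2 = 1
  c[4] = d·G[:,4] = (11100001000100111000011011)·(01000000000000000000000000) mod 2 = 0+1+0+0+0+0+0+0+0+0+0+0+0+0+0+0+0+0+0+0+0+0+0+0+0+0 mod 2 = 1
  c[5] = d·G[:,5] = (11100001000100111000011011)·(00100000000000000000000000) mod 2 = 0+0+1+0+0+0+0+0+0+0+0+0+0+0+0+0+0+0+0+0+0+0+0+0+0+0 mod 2 = 1
  c[6] = d·G[:,6] = (11100001000100111000011011)·(00010000000000000000000000) mod 2 = 0+0+0+0+0+0+0+0+0+0+0+0+0+0+0+0+0+0+0+0+0+0+0+0+0+0 mod 2 = 0
  c[7] = d·G[:,7] = (11100001000100111000011011)·(00001111111000000011111111) mod 2 = 0+0+0+0+0+0+0+1+0+0+0+0+0+0+0+0+0+0+0+0+0+1+1+0+1+1 mod 2 = 1
  c[8] = d·G[:,8] = (11100001000100111000011011)·(00001000000000000000000000) mod 2 = 0+0+0+0+0+0+0+0+0+0+0+0+0+0+0+0+0+0+0+0+0+0+0+0+0+0 mod 2 = 0
  c[9] = d·G[:,9] = (11100001000100111000011011)·(00000100000000000000000000) mod 2 = 0+0+0+0+0+0+0+0+0+0+0+0+0+0+0+0+0+0+0+0+0+0+0+0+0+0 mod 2 = 0
  c[10] = d·G[:,10] = (11100001000100111000011011)·(00000010000000000000000000) mod 2 = 0+0+0+0+0+0+0+0+0+0+0+0+0+0+0+0+0+0+0+0+0+0+0+0+0+0 mod 2 = 0
  c[11] = d·G[:,11] = (11100001000100111000011011)·(00000001000000000000000000) mod 2 = 0+0+0+0+0+0+0+1+0+0+0+0+0+0+0+0+0+0+0+0+0+0+0+0+0+0 mod 2 = 1
  c[12] = d·G[:,12] = (11100001000100111000011011)·(00000000100000000000000000) mod 2 = 0+0+0+0+0+0+0+0+0+0+0+0+0+0+0+0+0+0+0+0+0+0+0+0+0+0 mod 2 = 0
  c[13] = d·G[:,13] = (11100001000100111000011011)·(00000000010000000000000000) mod 2 = 0+0+0+0+0+0+0+0+0+0+0+0+0+0+0+0+0+0+0+0+0+0+0+0+0+0 mod 2 = 0
  c[14] = d·G[:,14] = (11100001000100111000011011)·(00000000001000000000000000) mod 2 = 0+0+0+0+0+0+0+0+0+0+0+0+0+0+0+0+0+0+0+0+0+0+0+0+0+0 mod 2 = 0
  c[15] = d·G[:,15] = (11100001000100111000011011)·(00000000000111111111111111) mod 2 = 0+0+0+0+0+0+0+0+0+0+0+1+0+0+1+1+1+0+0+0+0+1+1+0+1+1 mod 2 = 0
  c[16] = d·G[:,16] = (11100001000100111000011011)·(00000000000100000000000000) mod 2 = 0+0+0+0+0+0+0+0+0+0+0+1+0+0+0+0+0+0+0+0+0+0+0+0+0+0 mod 2 = 1
  c[17] = d·G[:,17] = (11100001000100111000011011)·(00000000000010000000000000) mod 2 = 0+0+0+0+0+0+0+0+0+0+0+0+0+0+0+0+0+0+0+0+0+0+0+0+0+0 mod 2 = 0
  c[18] = d·G[:,18] = (11100001000100111000011011)·(00000000000001000000000000) mod 2 = 0+0+0+0+0+0+0+0+0+0+0+0+0+0+0+0+0+0+0+0+0+0+0+0+0+0 mod 2 = 0
  c[19] = d·G[:,19] = (11100001000100111000011011)·(00000000000000100000000000) mod 2 = 0+0+0+0+0+0+0+0+0+0+0+0+0+0+1+0+0+0+0+0+0+0+0+0+0+0 mod 2 = 1
  c[20] = d·G[:,20] = (11100001000100111000011011)·(00000000000000010000000000) mod 2 = 0+0+0+0+0+0+0+0+0+0+0+0+0+0+0+1+0+0+0+0+0+0+0+0+0+0 mod 2 = 1
  c[21] = d·G[:,21] = (11100001000100111000011011)·(00000000000000001000000000) mod 2 = 0+0+0+0+0+0+0+0+0+0+0+0+0+0+0+0+1+0+0+0+0+0+0+0+0+0 mod 2 = 1
  c[22] = d·G[:,22] = (11100001000100111000011011)·(00000000000000000100000000) mod 2 = 0+0+0+0+0+0+0+0+0+0+0+0+0+0+0+0+0+0+0+0+0+0+0+0+0+0 mod 2 = 0
  c[23] = d·G[:,23] = (11100001000100111000011011)·(00000000000000000010000000) mod 2 = 0+0+0+0+0+0+0+0+0+0+0+0+0+0+0+0+0+0+0+0+0+0+0+0+0+0 mod 2 = 0
  c[24] = d·G[:,24] = (11100001000100111000011011)·(00000000000000000001000000) mod 2 = 0+0+0+0+0+0+0+0+0+0+0+0+0+0+0+0+0+0+0+0+0+0+0+0+0+0 mod 2 = 0
  c[25] = d·G[:,25] = (11100001000100111000011011)·(00000000000000000000100000) mod 2 = 0+0+0+0+0+0+0+0+0+0+0+0+0+0+0+0+0+0+0+0+0+0+0+0+0+0 mod 2 = 0
  c[26] = d·G[:,26] = (11100001000100111000011011)·(00000000000000000000010000) mod 2 = 0+0+0+0+0+0+0+0+0+0+0+0+0+0+0+0+0+0+0+0+0+1+0+0+0+0 mod 2 = 1
  c[27] = d·G[:,27] = (11100001000100111000011011)·(00000000000000000000001000) mod 2 = 0+0+0+0+0+0+0+0+0+0+0+0+0+0+0+0+0+0+0+0+0+0+1+0+0+0 mod 2 = 1
  c[28] = d·G[:,28] = (11100001000100111000011011)·(00000000000000000000000100) mod 2 = 0+0+0+0+0+0+0+0+0+0+0+0+0+0+0+0+0+0+0+0+0+0+0+0+0+0 mod 2 = 0
  c[29] = d·G[:,29] = (11100001000100111000011011)·(00000000000000000000000010) mod 2 = 0+0+0+0+0+0+0+0+0+0+0+0+0+0+0+0+0+0+0+0+0+0+0+0+1+0 mod 2 = 1
  c[30] = d·G[:,30] = (11100001000100111000011011)·(00000000000000000000000001) mod 2 = 0+0+0+0+0+0+0+0+0+0+0+0+0+0+0+0+0+0+0+0+0+0+0+0+0+1 mod 2 = 1
Codeword = 0011110100010000100111000011011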